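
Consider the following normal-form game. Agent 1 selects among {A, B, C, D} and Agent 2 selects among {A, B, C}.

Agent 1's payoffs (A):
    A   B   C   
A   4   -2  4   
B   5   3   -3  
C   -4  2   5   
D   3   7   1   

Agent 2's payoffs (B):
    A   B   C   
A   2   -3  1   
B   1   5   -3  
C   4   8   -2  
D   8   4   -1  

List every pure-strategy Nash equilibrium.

None

A profile is a Nash equilibrium when each player is best-responding to the other.
Agent 1's best responses — vs A: B (payoff 5); vs B: D (payoff 7); vs C: C (payoff 5).
Agent 2's best responses — vs A: A (payoff 2); vs B: B (payoff 5); vs C: B (payoff 8); vs D: A (payoff 8).
No cell has both players best-responding. For instance, Agent 1's best reply to B is D, but against D Agent 2 prefers A over B.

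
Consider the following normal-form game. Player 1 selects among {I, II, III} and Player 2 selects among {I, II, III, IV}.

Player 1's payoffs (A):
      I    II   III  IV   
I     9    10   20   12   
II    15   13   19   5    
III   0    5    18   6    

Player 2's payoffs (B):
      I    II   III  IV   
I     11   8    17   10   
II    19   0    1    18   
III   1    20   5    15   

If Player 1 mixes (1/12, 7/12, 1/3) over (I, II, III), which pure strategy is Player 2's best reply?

IV

Player 2's best reply maximizes expected payoff against the mix.
I: (1/12)·11 + (7/12)·19 + (1/3)·1 = 37/3
II: (1/12)·8 + (7/12)·0 + (1/3)·20 = 22/3
III: (1/12)·17 + (7/12)·1 + (1/3)·5 = 11/3
IV: (1/12)·10 + (7/12)·18 + (1/3)·15 = 49/3
Highest expected payoff is 49/3, from IV.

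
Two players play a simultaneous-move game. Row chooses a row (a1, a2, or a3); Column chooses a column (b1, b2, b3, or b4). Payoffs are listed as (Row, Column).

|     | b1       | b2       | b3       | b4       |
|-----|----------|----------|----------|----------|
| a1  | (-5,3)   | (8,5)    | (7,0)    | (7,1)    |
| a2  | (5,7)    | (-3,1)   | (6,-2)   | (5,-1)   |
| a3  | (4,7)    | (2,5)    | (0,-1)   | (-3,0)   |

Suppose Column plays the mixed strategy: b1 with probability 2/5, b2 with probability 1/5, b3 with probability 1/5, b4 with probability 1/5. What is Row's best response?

Row's best reply maximizes expected payoff against the mix.
a1: (2/5)·(-5) + (1/5)·8 + (1/5)·7 + (1/5)·7 = 12/5
a2: (2/5)·5 + (1/5)·(-3) + (1/5)·6 + (1/5)·5 = 18/5
a3: (2/5)·4 + (1/5)·2 + (1/5)·0 + (1/5)·(-3) = 7/5
Highest expected payoff is 18/5, from a2.

a2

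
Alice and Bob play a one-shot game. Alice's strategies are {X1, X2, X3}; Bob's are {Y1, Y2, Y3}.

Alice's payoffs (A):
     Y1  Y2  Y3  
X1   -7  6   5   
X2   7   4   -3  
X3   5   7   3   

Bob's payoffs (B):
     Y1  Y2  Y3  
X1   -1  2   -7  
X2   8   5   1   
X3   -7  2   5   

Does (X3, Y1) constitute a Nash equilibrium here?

Holding Bob at Y1: Alice gets 5 from X3 but could get 7 by switching to X2. Alice has a profitable deviation.

No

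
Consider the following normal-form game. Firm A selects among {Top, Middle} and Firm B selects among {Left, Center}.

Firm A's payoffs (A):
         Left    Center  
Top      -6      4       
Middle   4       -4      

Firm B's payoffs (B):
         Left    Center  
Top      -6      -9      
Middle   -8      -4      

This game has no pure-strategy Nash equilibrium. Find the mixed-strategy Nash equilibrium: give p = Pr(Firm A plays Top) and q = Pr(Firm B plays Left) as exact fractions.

p = 4/7, q = 4/9

Each player's mixing probability is pinned down by making the *other* player indifferent.
Firm B indifferent between Left and Center: p·(-6) + (1−p)·(-8) = p·(-9) + (1−p)·(-4) ⟹ (-8) + 2p = (-4) + (-5)p ⟹ p = 4/7.
Firm A indifferent between Top and Middle: q·(-6) + (1−q)·4 = q·4 + (1−q)·(-4) ⟹ 4 + (-10)q = (-4) + 8q ⟹ q = 4/9.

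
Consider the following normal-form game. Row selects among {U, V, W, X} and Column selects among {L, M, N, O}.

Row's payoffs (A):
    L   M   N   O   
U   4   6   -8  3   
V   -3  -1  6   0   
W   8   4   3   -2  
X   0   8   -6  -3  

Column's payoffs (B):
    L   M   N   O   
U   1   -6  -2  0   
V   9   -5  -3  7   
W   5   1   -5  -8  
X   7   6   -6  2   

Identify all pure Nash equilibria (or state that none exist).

Check mutual best responses: a cell is a NE iff neither player can gain by unilaterally deviating.
Row's best responses — vs L: W (payoff 8); vs M: X (payoff 8); vs N: V (payoff 6); vs O: U (payoff 3).
Column's best responses — vs U: L (payoff 1); vs V: L (payoff 9); vs W: L (payoff 5); vs X: L (payoff 7).
The only mutual best response is (W, L); neither player gains by switching there.

(W, L)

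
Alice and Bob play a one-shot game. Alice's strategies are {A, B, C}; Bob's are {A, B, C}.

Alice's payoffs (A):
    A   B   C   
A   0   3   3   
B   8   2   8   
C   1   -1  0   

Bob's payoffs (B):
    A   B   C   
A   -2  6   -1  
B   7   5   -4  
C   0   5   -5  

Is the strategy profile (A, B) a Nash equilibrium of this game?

Holding Bob at B: Alice gets 3 from A, versus 2 from B, -1 from C. No profitable deviation for Alice.
Holding Alice at A: Bob gets 6 from B, versus -2 from A, -1 from C. No profitable deviation for Bob either.

Yes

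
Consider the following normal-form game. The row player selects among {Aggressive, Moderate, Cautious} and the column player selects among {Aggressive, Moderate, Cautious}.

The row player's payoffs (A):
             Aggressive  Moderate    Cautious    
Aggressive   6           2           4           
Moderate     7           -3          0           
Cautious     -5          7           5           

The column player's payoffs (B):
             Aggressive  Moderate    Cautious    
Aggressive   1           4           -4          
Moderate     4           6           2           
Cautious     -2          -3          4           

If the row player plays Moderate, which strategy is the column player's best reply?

Moderate

With the row player fixed at Moderate, the column player's payoffs are: Aggressive → 4, Moderate → 6, Cautious → 2.
The maximum is 6, achieved by Moderate.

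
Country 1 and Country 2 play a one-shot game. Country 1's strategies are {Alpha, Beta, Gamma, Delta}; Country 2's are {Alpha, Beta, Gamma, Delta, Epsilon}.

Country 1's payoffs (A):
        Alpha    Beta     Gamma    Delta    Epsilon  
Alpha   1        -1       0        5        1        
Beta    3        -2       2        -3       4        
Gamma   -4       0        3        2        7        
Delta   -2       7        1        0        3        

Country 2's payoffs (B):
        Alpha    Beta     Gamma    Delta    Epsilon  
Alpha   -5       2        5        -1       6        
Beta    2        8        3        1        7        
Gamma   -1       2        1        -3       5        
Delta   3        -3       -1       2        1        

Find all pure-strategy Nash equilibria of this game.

Check mutual best responses: a cell is a NE iff neither player can gain by unilaterally deviating.
Country 1's best responses — vs Alpha: Beta (payoff 3); vs Beta: Delta (payoff 7); vs Gamma: Gamma (payoff 3); vs Delta: Alpha (payoff 5); vs Epsilon: Gamma (payoff 7).
Country 2's best responses — vs Alpha: Epsilon (payoff 6); vs Beta: Beta (payoff 8); vs Gamma: Epsilon (payoff 5); vs Delta: Alpha (payoff 3).
The only mutual best response is (Gamma, Epsilon); neither player gains by switching there.

(Gamma, Epsilon)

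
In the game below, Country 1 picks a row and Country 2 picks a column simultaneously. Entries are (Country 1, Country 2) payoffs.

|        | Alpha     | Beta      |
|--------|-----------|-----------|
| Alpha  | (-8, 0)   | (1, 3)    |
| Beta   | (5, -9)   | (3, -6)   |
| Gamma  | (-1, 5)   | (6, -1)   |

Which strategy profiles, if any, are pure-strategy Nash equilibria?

A profile is a Nash equilibrium when each player is best-responding to the other.
Country 1's best responses — vs Alpha: Beta (payoff 5); vs Beta: Gamma (payoff 6).
Country 2's best responses — vs Alpha: Beta (payoff 3); vs Beta: Beta (payoff -6); vs Gamma: Alpha (payoff 5).
No cell has both players best-responding. For instance, Country 1's best reply to Beta is Gamma, but against Gamma Country 2 prefers Alpha over Beta.

None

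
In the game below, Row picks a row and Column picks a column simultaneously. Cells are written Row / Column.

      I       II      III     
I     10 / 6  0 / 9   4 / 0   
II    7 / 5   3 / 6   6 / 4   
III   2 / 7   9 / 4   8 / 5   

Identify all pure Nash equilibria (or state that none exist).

No pure-strategy Nash equilibrium

Find each player's best response to every opponent strategy; NE are the intersections.
Row's best responses — vs I: I (payoff 10); vs II: III (payoff 9); vs III: III (payoff 8).
Column's best responses — vs I: II (payoff 9); vs II: II (payoff 6); vs III: I (payoff 7).
No cell has both players best-responding. For instance, Row's best reply to I is I, but against I Column prefers II over I.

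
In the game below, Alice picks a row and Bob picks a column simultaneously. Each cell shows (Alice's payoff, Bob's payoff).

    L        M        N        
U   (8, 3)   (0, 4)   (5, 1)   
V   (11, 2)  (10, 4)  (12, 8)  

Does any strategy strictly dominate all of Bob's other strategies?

A strategy is strictly dominant if it gives Bob a strictly higher payoff than every other strategy, against every choice by the opponent.
L is not dominant: against U, M gives 4 > 3.
M is not dominant: against V, N gives 8 > 4.
N is not dominant: against U, L gives 3 > 1.
No single strategy is best against every opponent action.

None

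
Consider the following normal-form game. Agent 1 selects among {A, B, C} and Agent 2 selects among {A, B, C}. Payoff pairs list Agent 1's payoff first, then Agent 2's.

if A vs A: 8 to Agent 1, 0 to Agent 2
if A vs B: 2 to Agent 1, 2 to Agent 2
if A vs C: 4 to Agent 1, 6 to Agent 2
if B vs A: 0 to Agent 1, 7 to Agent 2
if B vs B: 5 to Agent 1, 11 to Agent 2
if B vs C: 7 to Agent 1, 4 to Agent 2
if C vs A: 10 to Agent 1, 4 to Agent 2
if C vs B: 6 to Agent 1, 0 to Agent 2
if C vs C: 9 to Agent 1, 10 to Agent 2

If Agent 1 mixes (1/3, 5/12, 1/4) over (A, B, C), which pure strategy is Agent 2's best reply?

Compute Agent 2's expected payoff from each pure strategy against the given mix.
A: (1/3)·0 + (5/12)·7 + (1/4)·4 = 47/12
B: (1/3)·2 + (5/12)·11 + (1/4)·0 = 21/4
C: (1/3)·6 + (5/12)·4 + (1/4)·10 = 37/6
Highest expected payoff is 37/6, from C.

C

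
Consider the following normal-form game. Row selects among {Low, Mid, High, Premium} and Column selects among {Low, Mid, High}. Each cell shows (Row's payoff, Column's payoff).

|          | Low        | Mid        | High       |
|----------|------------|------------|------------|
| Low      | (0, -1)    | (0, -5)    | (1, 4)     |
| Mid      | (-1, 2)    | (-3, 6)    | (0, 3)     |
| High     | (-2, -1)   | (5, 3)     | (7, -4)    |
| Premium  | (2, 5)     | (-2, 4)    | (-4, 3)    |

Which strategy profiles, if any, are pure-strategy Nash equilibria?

Find each player's best response to every opponent strategy; NE are the intersections.
Row's best responses — vs Low: Premium (payoff 2); vs Mid: High (payoff 5); vs High: High (payoff 7).
Column's best responses — vs Low: High (payoff 4); vs Mid: Mid (payoff 6); vs High: Mid (payoff 3); vs Premium: Low (payoff 5).
Mutual best responses occur at (High, Mid) and (Premium, Low); at each, neither player gains by switching.

(High, Mid) and (Premium, Low)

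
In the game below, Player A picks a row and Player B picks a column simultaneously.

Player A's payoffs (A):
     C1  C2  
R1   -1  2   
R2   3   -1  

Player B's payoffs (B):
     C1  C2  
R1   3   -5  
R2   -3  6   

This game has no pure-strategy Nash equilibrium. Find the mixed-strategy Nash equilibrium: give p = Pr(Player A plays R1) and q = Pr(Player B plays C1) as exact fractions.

p = 9/17, q = 3/7

In a mixed NE each player is indifferent between their pure strategies, so the opponent's mix sets the indifference.
Player B indifferent between C1 and C2: p·3 + (1−p)·(-3) = p·(-5) + (1−p)·6 ⟹ (-3) + 6p = 6 + (-11)p ⟹ p = 9/17.
Player A indifferent between R1 and R2: q·(-1) + (1−q)·2 = q·3 + (1−q)·(-1) ⟹ 2 + (-3)q = (-1) + 4q ⟹ q = 3/7.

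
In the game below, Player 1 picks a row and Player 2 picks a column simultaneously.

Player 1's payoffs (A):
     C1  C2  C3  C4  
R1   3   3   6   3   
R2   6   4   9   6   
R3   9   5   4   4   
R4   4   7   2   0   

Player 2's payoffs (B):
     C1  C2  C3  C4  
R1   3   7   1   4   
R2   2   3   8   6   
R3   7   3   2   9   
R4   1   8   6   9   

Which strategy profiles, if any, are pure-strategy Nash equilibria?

Find each player's best response to every opponent strategy; NE are the intersections.
Player 1's best responses — vs C1: R3 (payoff 9); vs C2: R4 (payoff 7); vs C3: R2 (payoff 9); vs C4: R2 (payoff 6).
Player 2's best responses — vs R1: C2 (payoff 7); vs R2: C3 (payoff 8); vs R3: C4 (payoff 9); vs R4: C4 (payoff 9).
The only mutual best response is (R2, C3); neither player gains by switching there.

(R2, C3)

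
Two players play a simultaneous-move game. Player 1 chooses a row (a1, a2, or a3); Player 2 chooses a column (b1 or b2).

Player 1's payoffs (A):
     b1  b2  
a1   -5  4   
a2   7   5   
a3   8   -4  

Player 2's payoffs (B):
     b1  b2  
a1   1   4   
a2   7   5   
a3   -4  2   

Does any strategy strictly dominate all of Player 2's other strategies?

No strictly dominant strategy

Check whether one of Player 2's strategies beats all alternatives regardless of what the opponent does.
b1 is not dominant: against a1, b2 gives 4 > 1.
b2 is not dominant: against a2, b1 gives 7 > 5.
No single strategy is best against every opponent action.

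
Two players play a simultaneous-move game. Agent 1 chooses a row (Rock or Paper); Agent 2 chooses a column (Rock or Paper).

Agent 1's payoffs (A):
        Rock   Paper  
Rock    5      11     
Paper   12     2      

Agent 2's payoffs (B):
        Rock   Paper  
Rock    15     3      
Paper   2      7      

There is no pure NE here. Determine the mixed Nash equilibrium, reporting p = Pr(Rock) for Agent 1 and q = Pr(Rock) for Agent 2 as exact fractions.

p = 5/17, q = 9/16

In a mixed NE each player is indifferent between their pure strategies, so the opponent's mix sets the indifference.
Agent 2 indifferent between Rock and Paper: p·15 + (1−p)·2 = p·3 + (1−p)·7 ⟹ 2 + 13p = 7 + (-4)p ⟹ p = 5/17.
Agent 1 indifferent between Rock and Paper: q·5 + (1−q)·11 = q·12 + (1−q)·2 ⟹ 11 + (-6)q = 2 + 10q ⟹ q = 9/16.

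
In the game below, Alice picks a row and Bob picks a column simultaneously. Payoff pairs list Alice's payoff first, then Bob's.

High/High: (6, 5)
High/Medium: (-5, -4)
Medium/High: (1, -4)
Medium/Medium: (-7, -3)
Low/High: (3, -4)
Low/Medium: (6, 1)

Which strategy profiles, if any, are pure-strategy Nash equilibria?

(High, High) and (Low, Medium)

Find each player's best response to every opponent strategy; NE are the intersections.
Alice's best responses — vs High: High (payoff 6); vs Medium: Low (payoff 6).
Bob's best responses — vs High: High (payoff 5); vs Medium: Medium (payoff -3); vs Low: Medium (payoff 1).
Mutual best responses occur at (High, High) and (Low, Medium); at each, neither player gains by switching.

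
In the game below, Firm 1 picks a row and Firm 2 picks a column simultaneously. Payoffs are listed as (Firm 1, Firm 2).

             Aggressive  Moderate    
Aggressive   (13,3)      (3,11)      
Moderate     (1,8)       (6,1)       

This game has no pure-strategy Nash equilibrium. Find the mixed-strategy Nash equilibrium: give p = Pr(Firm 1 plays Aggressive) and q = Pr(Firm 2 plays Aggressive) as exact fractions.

p = 7/15, q = 1/5

Each player's mixing probability is pinned down by making the *other* player indifferent.
Firm 2 indifferent between Aggressive and Moderate: p·3 + (1−p)·8 = p·11 + (1−p)·1 ⟹ 8 + (-5)p = 1 + 10p ⟹ p = 7/15.
Firm 1 indifferent between Aggressive and Moderate: q·13 + (1−q)·3 = q·1 + (1−q)·6 ⟹ 3 + 10q = 6 + (-5)q ⟹ q = 1/5.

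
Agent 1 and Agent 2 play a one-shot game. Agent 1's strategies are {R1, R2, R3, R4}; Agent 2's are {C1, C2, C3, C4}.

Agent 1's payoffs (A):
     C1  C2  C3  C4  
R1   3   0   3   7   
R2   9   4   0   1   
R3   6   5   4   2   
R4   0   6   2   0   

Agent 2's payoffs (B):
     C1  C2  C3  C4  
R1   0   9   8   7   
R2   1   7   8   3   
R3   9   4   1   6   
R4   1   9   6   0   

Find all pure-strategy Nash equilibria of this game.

(R4, C2)

Check mutual best responses: a cell is a NE iff neither player can gain by unilaterally deviating.
Agent 1's best responses — vs C1: R2 (payoff 9); vs C2: R4 (payoff 6); vs C3: R3 (payoff 4); vs C4: R1 (payoff 7).
Agent 2's best responses — vs R1: C2 (payoff 9); vs R2: C3 (payoff 8); vs R3: C1 (payoff 9); vs R4: C2 (payoff 9).
The only mutual best response is (R4, C2); neither player gains by switching there.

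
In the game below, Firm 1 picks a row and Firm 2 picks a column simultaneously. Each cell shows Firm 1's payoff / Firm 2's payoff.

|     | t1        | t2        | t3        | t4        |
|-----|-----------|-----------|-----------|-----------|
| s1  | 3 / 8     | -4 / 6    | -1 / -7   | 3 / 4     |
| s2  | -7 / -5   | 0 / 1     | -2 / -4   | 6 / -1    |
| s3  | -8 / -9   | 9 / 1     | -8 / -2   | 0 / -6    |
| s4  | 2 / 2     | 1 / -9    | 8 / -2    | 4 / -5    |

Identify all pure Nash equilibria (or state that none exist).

Check mutual best responses: a cell is a NE iff neither player can gain by unilaterally deviating.
Firm 1's best responses — vs t1: s1 (payoff 3); vs t2: s3 (payoff 9); vs t3: s4 (payoff 8); vs t4: s2 (payoff 6).
Firm 2's best responses — vs s1: t1 (payoff 8); vs s2: t2 (payoff 1); vs s3: t2 (payoff 1); vs s4: t1 (payoff 2).
Mutual best responses occur at (s1, t1) and (s3, t2); at each, neither player gains by switching.

(s1, t1) and (s3, t2)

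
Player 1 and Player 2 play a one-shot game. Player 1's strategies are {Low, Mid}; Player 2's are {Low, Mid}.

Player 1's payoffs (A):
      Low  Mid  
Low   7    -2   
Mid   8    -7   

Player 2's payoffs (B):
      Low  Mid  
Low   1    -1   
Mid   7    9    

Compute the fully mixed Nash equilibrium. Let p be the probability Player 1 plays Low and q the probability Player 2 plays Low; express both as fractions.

In a mixed NE each player is indifferent between their pure strategies, so the opponent's mix sets the indifference.
Player 2 indifferent between Low and Mid: p·1 + (1−p)·7 = p·(-1) + (1−p)·9 ⟹ 7 + (-6)p = 9 + (-10)p ⟹ p = 1/2.
Player 1 indifferent between Low and Mid: q·7 + (1−q)·(-2) = q·8 + (1−q)·(-7) ⟹ (-2) + 9q = (-7) + 15q ⟹ q = 5/6.

p = 1/2, q = 5/6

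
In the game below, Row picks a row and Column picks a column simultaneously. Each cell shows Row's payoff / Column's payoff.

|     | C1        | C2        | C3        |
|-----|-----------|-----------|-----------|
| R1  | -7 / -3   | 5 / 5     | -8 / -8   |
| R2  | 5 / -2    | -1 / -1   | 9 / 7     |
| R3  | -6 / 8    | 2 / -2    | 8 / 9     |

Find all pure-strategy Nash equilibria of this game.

(R1, C2) and (R2, C3)

Find each player's best response to every opponent strategy; NE are the intersections.
Row's best responses — vs C1: R2 (payoff 5); vs C2: R1 (payoff 5); vs C3: R2 (payoff 9).
Column's best responses — vs R1: C2 (payoff 5); vs R2: C3 (payoff 7); vs R3: C3 (payoff 9).
Mutual best responses occur at (R1, C2) and (R2, C3); at each, neither player gains by switching.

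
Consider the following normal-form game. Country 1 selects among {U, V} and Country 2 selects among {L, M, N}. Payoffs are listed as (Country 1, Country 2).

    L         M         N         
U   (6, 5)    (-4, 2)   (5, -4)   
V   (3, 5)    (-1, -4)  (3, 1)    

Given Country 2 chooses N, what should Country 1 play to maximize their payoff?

With Country 2 fixed at N, Country 1's payoffs are: U → 5, V → 3.
The maximum is 5, achieved by U.

U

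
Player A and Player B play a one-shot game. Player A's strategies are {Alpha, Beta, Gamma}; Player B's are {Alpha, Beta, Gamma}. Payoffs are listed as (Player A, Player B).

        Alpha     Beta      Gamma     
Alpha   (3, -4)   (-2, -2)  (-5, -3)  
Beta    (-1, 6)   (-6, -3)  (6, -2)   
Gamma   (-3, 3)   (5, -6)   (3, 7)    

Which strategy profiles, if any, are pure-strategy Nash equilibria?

No pure-strategy Nash equilibrium

Check mutual best responses: a cell is a NE iff neither player can gain by unilaterally deviating.
Player A's best responses — vs Alpha: Alpha (payoff 3); vs Beta: Gamma (payoff 5); vs Gamma: Beta (payoff 6).
Player B's best responses — vs Alpha: Beta (payoff -2); vs Beta: Alpha (payoff 6); vs Gamma: Gamma (payoff 7).
No cell has both players best-responding. For instance, Player A's best reply to Beta is Gamma, but against Gamma Player B prefers Gamma over Beta.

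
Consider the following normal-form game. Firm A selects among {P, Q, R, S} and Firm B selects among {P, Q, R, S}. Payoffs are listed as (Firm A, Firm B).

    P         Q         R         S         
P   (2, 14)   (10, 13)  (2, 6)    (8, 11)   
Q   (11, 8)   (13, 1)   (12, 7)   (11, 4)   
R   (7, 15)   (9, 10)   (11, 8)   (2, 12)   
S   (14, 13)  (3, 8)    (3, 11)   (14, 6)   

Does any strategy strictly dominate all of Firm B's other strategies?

P

Check whether one of Firm B's strategies beats all alternatives regardless of what the opponent does.
P strictly dominates: vs P: 14 > each of {13, 6, 11}; vs Q: 8 > each of {1, 7, 4}; vs R: 15 > each of {10, 8, 12}; vs S: 13 > each of {8, 11, 6}.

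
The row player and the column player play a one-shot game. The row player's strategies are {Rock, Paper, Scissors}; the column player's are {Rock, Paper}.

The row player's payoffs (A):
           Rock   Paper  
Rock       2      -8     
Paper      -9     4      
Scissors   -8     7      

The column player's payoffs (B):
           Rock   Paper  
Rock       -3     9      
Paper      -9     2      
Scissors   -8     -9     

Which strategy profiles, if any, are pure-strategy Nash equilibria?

None

A profile is a Nash equilibrium when each player is best-responding to the other.
The row player's best responses — vs Rock: Rock (payoff 2); vs Paper: Scissors (payoff 7).
The column player's best responses — vs Rock: Paper (payoff 9); vs Paper: Paper (payoff 2); vs Scissors: Rock (payoff -8).
No cell has both players best-responding. For instance, the row player's best reply to Paper is Scissors, but against Scissors the column player prefers Rock over Paper.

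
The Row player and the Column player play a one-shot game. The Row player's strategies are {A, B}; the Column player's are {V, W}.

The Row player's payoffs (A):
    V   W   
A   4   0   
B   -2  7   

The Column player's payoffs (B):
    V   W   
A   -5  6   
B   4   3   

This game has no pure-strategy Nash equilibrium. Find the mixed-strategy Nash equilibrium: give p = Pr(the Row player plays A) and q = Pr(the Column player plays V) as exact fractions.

p = 1/12, q = 7/13

Each player's mixing probability is pinned down by making the *other* player indifferent.
The Column player indifferent between V and W: p·(-5) + (1−p)·4 = p·6 + (1−p)·3 ⟹ 4 + (-9)p = 3 + 3p ⟹ p = 1/12.
The Row player indifferent between A and B: q·4 + (1−q)·0 = q·(-2) + (1−q)·7 ⟹ 0 + 4q = 7 + (-9)q ⟹ q = 7/13.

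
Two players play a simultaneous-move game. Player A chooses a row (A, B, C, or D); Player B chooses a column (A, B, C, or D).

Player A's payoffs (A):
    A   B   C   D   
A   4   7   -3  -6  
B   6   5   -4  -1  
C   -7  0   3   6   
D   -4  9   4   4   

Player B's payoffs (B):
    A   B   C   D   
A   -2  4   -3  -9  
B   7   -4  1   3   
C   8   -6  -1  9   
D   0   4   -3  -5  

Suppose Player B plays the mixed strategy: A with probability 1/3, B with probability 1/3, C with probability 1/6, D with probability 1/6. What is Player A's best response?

Player A's best reply maximizes expected payoff against the mix.
A: (1/3)·4 + (1/3)·7 + (1/6)·(-3) + (1/6)·(-6) = 13/6
B: (1/3)·6 + (1/3)·5 + (1/6)·(-4) + (1/6)·(-1) = 17/6
C: (1/3)·(-7) + (1/3)·0 + (1/6)·3 + (1/6)·6 = -5/6
D: (1/3)·(-4) + (1/3)·9 + (1/6)·4 + (1/6)·4 = 3
Highest expected payoff is 3, from D.

D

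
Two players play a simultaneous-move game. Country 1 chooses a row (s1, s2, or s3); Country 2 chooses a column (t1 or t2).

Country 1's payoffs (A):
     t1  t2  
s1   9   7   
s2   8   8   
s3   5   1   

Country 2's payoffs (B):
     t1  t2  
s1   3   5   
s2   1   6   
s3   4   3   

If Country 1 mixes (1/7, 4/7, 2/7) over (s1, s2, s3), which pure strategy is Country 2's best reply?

Compute Country 2's expected payoff from each pure strategy against the given mix.
t1: (1/7)·3 + (4/7)·1 + (2/7)·4 = 15/7
t2: (1/7)·5 + (4/7)·6 + (2/7)·3 = 5
Highest expected payoff is 5, from t2.

t2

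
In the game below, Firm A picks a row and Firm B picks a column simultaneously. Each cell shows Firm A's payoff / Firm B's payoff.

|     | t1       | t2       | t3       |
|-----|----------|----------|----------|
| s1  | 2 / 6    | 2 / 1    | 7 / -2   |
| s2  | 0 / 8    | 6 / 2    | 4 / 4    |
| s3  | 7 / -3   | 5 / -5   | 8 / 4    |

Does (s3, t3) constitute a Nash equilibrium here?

Holding Firm B at t3: Firm A gets 8 from s3, versus 7 from s1, 4 from s2. No profitable deviation for Firm A.
Holding Firm A at s3: Firm B gets 4 from t3, versus -3 from t1, -5 from t2. No profitable deviation for Firm B either.

Yes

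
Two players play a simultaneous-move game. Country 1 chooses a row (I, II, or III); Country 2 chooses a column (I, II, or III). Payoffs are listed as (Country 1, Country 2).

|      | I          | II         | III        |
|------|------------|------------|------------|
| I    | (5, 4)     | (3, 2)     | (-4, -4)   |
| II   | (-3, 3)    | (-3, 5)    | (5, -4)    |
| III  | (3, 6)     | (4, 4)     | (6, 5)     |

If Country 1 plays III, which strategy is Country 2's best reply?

I

With Country 1 fixed at III, Country 2's payoffs are: I → 6, II → 4, III → 5.
The maximum is 6, achieved by I.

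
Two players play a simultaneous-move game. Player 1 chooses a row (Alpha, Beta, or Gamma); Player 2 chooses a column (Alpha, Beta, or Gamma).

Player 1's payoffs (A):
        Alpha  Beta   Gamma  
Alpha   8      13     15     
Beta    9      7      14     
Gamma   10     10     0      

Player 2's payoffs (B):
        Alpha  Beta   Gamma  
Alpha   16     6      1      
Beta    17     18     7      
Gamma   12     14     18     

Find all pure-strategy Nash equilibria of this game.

No pure-strategy Nash equilibrium

Find each player's best response to every opponent strategy; NE are the intersections.
Player 1's best responses — vs Alpha: Gamma (payoff 10); vs Beta: Alpha (payoff 13); vs Gamma: Alpha (payoff 15).
Player 2's best responses — vs Alpha: Alpha (payoff 16); vs Beta: Beta (payoff 18); vs Gamma: Gamma (payoff 18).
No cell has both players best-responding. For instance, Player 1's best reply to Alpha is Gamma, but against Gamma Player 2 prefers Gamma over Alpha.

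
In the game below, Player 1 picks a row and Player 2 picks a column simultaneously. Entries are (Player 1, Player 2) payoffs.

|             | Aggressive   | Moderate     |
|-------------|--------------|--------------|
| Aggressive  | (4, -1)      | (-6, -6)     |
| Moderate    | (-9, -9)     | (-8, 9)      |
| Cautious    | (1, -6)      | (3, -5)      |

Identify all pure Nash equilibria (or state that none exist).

A profile is a Nash equilibrium when each player is best-responding to the other.
Player 1's best responses — vs Aggressive: Aggressive (payoff 4); vs Moderate: Cautious (payoff 3).
Player 2's best responses — vs Aggressive: Aggressive (payoff -1); vs Moderate: Moderate (payoff 9); vs Cautious: Moderate (payoff -5).
Mutual best responses occur at (Aggressive, Aggressive) and (Cautious, Moderate); at each, neither player gains by switching.

(Aggressive, Aggressive) and (Cautious, Moderate)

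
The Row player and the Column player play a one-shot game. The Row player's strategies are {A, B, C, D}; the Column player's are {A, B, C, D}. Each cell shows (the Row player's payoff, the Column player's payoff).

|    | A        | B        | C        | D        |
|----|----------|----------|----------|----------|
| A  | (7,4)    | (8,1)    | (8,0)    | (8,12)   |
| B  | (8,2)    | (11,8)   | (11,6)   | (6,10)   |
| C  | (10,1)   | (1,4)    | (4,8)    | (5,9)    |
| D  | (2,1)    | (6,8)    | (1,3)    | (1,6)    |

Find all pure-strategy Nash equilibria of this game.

A profile is a Nash equilibrium when each player is best-responding to the other.
The Row player's best responses — vs A: C (payoff 10); vs B: B (payoff 11); vs C: B (payoff 11); vs D: A (payoff 8).
The Column player's best responses — vs A: D (payoff 12); vs B: D (payoff 10); vs C: D (payoff 9); vs D: B (payoff 8).
The only mutual best response is (A, D); neither player gains by switching there.

(A, D)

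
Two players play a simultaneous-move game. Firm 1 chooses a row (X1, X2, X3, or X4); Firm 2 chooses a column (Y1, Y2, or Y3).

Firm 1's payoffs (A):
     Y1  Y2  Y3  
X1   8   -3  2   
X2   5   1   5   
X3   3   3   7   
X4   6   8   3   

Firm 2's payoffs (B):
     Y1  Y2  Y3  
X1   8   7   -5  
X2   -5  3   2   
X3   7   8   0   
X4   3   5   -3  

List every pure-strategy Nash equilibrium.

A profile is a Nash equilibrium when each player is best-responding to the other.
Firm 1's best responses — vs Y1: X1 (payoff 8); vs Y2: X4 (payoff 8); vs Y3: X3 (payoff 7).
Firm 2's best responses — vs X1: Y1 (payoff 8); vs X2: Y2 (payoff 3); vs X3: Y2 (payoff 8); vs X4: Y2 (payoff 5).
Mutual best responses occur at (X1, Y1) and (X4, Y2); at each, neither player gains by switching.

(X1, Y1) and (X4, Y2)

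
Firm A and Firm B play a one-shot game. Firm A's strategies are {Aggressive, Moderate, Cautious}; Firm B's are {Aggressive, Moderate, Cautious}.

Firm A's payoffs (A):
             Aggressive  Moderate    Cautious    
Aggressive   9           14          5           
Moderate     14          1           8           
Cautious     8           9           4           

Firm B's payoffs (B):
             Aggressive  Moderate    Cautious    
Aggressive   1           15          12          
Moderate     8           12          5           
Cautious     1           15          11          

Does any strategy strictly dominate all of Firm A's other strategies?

None

Check whether one of Firm A's strategies beats all alternatives regardless of what the opponent does.
Aggressive is not dominant: against Aggressive, Moderate gives 14 > 9.
Moderate is not dominant: against Moderate, Aggressive gives 14 > 1.
Cautious is not dominant: against Aggressive, Aggressive gives 9 > 8.
No single strategy is best against every opponent action.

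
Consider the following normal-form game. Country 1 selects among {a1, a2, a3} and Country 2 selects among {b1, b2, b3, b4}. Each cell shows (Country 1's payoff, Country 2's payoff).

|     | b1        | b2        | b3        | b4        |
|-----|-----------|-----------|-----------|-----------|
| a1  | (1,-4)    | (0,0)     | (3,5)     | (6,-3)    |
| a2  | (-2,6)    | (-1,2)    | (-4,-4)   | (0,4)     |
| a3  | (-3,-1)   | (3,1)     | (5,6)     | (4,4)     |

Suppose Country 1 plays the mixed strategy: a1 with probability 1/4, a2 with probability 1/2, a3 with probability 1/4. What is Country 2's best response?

Compute Country 2's expected payoff from each pure strategy against the given mix.
b1: (1/4)·(-4) + (1/2)·6 + (1/4)·(-1) = 7/4
b2: (1/4)·0 + (1/2)·2 + (1/4)·1 = 5/4
b3: (1/4)·5 + (1/2)·(-4) + (1/4)·6 = 3/4
b4: (1/4)·(-3) + (1/2)·4 + (1/4)·4 = 9/4
Highest expected payoff is 9/4, from b4.

b4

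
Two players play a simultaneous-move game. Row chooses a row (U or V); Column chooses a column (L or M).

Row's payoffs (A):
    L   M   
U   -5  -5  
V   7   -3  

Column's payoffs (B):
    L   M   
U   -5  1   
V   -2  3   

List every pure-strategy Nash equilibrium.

(V, M)

Check mutual best responses: a cell is a NE iff neither player can gain by unilaterally deviating.
Row's best responses — vs L: V (payoff 7); vs M: V (payoff -3).
Column's best responses — vs U: M (payoff 1); vs V: M (payoff 3).
The only mutual best response is (V, M); neither player gains by switching there.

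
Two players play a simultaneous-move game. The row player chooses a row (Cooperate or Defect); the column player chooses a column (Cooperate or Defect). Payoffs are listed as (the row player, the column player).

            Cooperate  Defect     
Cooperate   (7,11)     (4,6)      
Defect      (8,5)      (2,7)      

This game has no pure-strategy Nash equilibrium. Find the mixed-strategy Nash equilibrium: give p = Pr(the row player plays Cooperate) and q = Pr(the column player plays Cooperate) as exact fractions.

p = 2/7, q = 2/3

Each player's mixing probability is pinned down by making the *other* player indifferent.
The column player indifferent between Cooperate and Defect: p·11 + (1−p)·5 = p·6 + (1−p)·7 ⟹ 5 + 6p = 7 + (-1)p ⟹ p = 2/7.
The row player indifferent between Cooperate and Defect: q·7 + (1−q)·4 = q·8 + (1−q)·2 ⟹ 4 + 3q = 2 + 6q ⟹ q = 2/3.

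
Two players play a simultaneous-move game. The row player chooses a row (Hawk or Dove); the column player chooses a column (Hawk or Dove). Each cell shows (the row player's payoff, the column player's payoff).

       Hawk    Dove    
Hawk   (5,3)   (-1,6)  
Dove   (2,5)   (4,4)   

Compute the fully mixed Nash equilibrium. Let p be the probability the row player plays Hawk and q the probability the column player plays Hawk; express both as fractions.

p = 1/4, q = 5/8

Each player's mixing probability is pinned down by making the *other* player indifferent.
The column player indifferent between Hawk and Dove: p·3 + (1−p)·5 = p·6 + (1−p)·4 ⟹ 5 + (-2)p = 4 + 2p ⟹ p = 1/4.
The row player indifferent between Hawk and Dove: q·5 + (1−q)·(-1) = q·2 + (1−q)·4 ⟹ (-1) + 6q = 4 + (-2)q ⟹ q = 5/8.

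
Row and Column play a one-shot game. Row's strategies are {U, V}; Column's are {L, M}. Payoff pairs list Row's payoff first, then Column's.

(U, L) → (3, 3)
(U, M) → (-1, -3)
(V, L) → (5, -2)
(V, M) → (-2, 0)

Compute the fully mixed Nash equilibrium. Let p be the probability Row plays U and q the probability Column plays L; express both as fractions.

In a mixed NE each player is indifferent between their pure strategies, so the opponent's mix sets the indifference.
Column indifferent between L and M: p·3 + (1−p)·(-2) = p·(-3) + (1−p)·0 ⟹ (-2) + 5p = 0 + (-3)p ⟹ p = 1/4.
Row indifferent between U and V: q·3 + (1−q)·(-1) = q·5 + (1−q)·(-2) ⟹ (-1) + 4q = (-2) + 7q ⟹ q = 1/3.

p = 1/4, q = 1/3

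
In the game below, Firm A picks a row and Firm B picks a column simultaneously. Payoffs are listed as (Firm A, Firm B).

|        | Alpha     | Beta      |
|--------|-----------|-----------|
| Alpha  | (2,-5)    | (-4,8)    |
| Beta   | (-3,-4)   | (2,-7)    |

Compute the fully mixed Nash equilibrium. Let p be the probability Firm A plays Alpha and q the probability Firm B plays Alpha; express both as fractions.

p = 3/16, q = 6/11

Each player's mixing probability is pinned down by making the *other* player indifferent.
Firm B indifferent between Alpha and Beta: p·(-5) + (1−p)·(-4) = p·8 + (1−p)·(-7) ⟹ (-4) + (-1)p = (-7) + 15p ⟹ p = 3/16.
Firm A indifferent between Alpha and Beta: q·2 + (1−q)·(-4) = q·(-3) + (1−q)·2 ⟹ (-4) + 6q = 2 + (-5)q ⟹ q = 6/11.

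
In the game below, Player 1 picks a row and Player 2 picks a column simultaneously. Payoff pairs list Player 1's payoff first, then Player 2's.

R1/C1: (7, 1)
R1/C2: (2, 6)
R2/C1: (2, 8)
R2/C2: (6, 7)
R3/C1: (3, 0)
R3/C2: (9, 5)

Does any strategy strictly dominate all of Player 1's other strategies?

No strictly dominant strategy

Check whether one of Player 1's strategies beats all alternatives regardless of what the opponent does.
R1 is not dominant: against C2, R2 gives 6 > 2.
R2 is not dominant: against C1, R1 gives 7 > 2.
R3 is not dominant: against C1, R1 gives 7 > 3.
No single strategy is best against every opponent action.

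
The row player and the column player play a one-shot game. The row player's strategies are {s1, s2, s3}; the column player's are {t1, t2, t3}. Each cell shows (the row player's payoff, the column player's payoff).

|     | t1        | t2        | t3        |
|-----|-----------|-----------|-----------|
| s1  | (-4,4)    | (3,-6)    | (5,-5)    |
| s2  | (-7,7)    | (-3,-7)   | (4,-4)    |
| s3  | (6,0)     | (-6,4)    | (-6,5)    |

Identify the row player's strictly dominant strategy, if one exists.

A strategy is strictly dominant if it gives the row player a strictly higher payoff than every other strategy, against every choice by the opponent.
s1 is not dominant: against t1, s3 gives 6 > -4.
s2 is not dominant: against t1, s1 gives -4 > -7.
s3 is not dominant: against t2, s1 gives 3 > -6.
No single strategy is best against every opponent action.

None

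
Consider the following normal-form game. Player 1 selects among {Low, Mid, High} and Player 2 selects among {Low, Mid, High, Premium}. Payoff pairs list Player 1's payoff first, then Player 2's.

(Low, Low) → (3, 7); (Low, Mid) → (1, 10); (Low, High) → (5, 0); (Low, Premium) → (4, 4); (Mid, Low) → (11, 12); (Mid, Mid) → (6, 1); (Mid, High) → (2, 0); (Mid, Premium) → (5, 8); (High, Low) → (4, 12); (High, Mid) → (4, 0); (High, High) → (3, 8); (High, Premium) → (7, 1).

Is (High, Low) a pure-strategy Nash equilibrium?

Holding Player 2 at Low: Player 1 gets 4 from High but could get 11 by switching to Mid. Player 1 has a profitable deviation.

No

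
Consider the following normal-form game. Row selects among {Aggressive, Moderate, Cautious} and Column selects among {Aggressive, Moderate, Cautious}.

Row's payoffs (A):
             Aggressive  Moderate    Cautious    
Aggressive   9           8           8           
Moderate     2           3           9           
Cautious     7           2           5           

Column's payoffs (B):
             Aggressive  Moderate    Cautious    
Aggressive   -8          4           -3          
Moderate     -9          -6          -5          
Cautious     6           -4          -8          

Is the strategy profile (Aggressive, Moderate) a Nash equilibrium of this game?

Holding Column at Moderate: Row gets 8 from Aggressive, versus 3 from Moderate, 2 from Cautious. No profitable deviation for Row.
Holding Row at Aggressive: Column gets 4 from Moderate, versus -8 from Aggressive, -3 from Cautious. No profitable deviation for Column either.

Yes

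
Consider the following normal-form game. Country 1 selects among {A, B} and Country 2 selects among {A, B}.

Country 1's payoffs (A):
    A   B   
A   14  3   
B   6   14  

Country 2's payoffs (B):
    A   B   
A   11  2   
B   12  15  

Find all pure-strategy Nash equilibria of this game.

(A, A) and (B, B)

Find each player's best response to every opponent strategy; NE are the intersections.
Country 1's best responses — vs A: A (payoff 14); vs B: B (payoff 14).
Country 2's best responses — vs A: A (payoff 11); vs B: B (payoff 15).
Mutual best responses occur at (A, A) and (B, B); at each, neither player gains by switching.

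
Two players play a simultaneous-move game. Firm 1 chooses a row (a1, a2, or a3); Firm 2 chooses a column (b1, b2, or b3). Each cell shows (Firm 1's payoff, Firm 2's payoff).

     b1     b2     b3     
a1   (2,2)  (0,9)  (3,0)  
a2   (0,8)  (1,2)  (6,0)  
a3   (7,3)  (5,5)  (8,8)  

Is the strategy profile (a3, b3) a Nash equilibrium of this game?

Holding Firm 2 at b3: Firm 1 gets 8 from a3, versus 3 from a1, 6 from a2. No profitable deviation for Firm 1.
Holding Firm 1 at a3: Firm 2 gets 8 from b3, versus 3 from b1, 5 from b2. No profitable deviation for Firm 2 either.

Yes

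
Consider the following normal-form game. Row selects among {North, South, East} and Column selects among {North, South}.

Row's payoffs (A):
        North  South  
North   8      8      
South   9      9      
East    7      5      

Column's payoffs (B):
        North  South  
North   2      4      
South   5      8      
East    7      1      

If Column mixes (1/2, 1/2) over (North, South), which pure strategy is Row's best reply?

Row's best reply maximizes expected payoff against the mix.
North: (1/2)·8 + (1/2)·8 = 8
South: (1/2)·9 + (1/2)·9 = 9
East: (1/2)·7 + (1/2)·5 = 6
Highest expected payoff is 9, from South.

South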